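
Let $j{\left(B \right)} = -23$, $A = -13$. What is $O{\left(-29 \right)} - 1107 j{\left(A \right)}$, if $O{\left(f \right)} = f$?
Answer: $25432$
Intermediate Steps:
$O{\left(-29 \right)} - 1107 j{\left(A \right)} = -29 - -25461 = -29 + 25461 = 25432$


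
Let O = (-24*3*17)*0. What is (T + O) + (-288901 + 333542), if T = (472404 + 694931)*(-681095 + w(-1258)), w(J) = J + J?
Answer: -798003002044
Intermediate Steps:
w(J) = 2*J
O = 0 (O = -72*17*0 = -1224*0 = 0)
T = -798003046685 (T = (472404 + 694931)*(-681095 + 2*(-1258)) = 1167335*(-681095 - 2516) = 1167335*(-683611) = -798003046685)
(T + O) + (-288901 + 333542) = (-798003046685 + 0) + (-288901 + 333542) = -798003046685 + 44641 = -798003002044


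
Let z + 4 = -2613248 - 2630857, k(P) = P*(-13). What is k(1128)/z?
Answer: 1128/403393 ≈ 0.0027963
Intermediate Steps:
k(P) = -13*P
z = -5244109 (z = -4 + (-2613248 - 2630857) = -4 - 5244105 = -5244109)
k(1128)/z = -13*1128/(-5244109) = -14664*(-1/5244109) = 1128/403393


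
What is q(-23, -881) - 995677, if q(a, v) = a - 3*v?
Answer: -993057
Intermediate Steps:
q(-23, -881) - 995677 = (-23 - 3*(-881)) - 995677 = (-23 + 2643) - 995677 = 2620 - 995677 = -993057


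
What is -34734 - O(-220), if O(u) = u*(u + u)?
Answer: -131534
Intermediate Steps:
O(u) = 2*u**2 (O(u) = u*(2*u) = 2*u**2)
-34734 - O(-220) = -34734 - 2*(-220)**2 = -34734 - 2*48400 = -34734 - 1*96800 = -34734 - 96800 = -131534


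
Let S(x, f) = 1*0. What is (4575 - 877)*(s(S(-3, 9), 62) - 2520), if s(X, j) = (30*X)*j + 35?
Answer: -9189530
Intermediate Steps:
S(x, f) = 0
s(X, j) = 35 + 30*X*j (s(X, j) = 30*X*j + 35 = 35 + 30*X*j)
(4575 - 877)*(s(S(-3, 9), 62) - 2520) = (4575 - 877)*((35 + 30*0*62) - 2520) = 3698*((35 + 0) - 2520) = 3698*(35 - 2520) = 3698*(-2485) = -9189530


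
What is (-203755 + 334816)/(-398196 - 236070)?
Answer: -43687/211422 ≈ -0.20663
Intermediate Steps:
(-203755 + 334816)/(-398196 - 236070) = 131061/(-634266) = 131061*(-1/634266) = -43687/211422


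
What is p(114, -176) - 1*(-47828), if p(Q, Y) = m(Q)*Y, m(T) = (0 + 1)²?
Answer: 47652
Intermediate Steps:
m(T) = 1 (m(T) = 1² = 1)
p(Q, Y) = Y (p(Q, Y) = 1*Y = Y)
p(114, -176) - 1*(-47828) = -176 - 1*(-47828) = -176 + 47828 = 47652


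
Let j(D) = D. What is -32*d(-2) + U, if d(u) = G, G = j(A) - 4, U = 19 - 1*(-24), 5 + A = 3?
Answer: 235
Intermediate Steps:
A = -2 (A = -5 + 3 = -2)
U = 43 (U = 19 + 24 = 43)
G = -6 (G = -2 - 4 = -6)
d(u) = -6
-32*d(-2) + U = -32*(-6) + 43 = 192 + 43 = 235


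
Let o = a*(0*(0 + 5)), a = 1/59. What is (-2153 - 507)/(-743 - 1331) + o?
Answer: 1330/1037 ≈ 1.2825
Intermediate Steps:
a = 1/59 ≈ 0.016949
o = 0 (o = (0*(0 + 5))/59 = (0*5)/59 = (1/59)*0 = 0)
(-2153 - 507)/(-743 - 1331) + o = (-2153 - 507)/(-743 - 1331) + 0 = -2660/(-2074) + 0 = -2660*(-1/2074) + 0 = 1330/1037 + 0 = 1330/1037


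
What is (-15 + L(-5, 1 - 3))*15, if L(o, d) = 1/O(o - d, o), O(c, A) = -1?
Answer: -240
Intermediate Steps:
L(o, d) = -1 (L(o, d) = 1/(-1) = -1)
(-15 + L(-5, 1 - 3))*15 = (-15 - 1)*15 = -16*15 = -240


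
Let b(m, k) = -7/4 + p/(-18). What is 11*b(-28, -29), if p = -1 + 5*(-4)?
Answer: -77/12 ≈ -6.4167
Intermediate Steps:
p = -21 (p = -1 - 20 = -21)
b(m, k) = -7/12 (b(m, k) = -7/4 - 21/(-18) = -7*¼ - 21*(-1/18) = -7/4 + 7/6 = -7/12)
11*b(-28, -29) = 11*(-7/12) = -77/12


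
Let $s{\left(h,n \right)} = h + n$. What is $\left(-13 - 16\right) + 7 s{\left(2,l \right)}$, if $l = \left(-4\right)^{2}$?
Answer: $97$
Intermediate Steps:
$l = 16$
$\left(-13 - 16\right) + 7 s{\left(2,l \right)} = \left(-13 - 16\right) + 7 \left(2 + 16\right) = \left(-13 - 16\right) + 7 \cdot 18 = -29 + 126 = 97$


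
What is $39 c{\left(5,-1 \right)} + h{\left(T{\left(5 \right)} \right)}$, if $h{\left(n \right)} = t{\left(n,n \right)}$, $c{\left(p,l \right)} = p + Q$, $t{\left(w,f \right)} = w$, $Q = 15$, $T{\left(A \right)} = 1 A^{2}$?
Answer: $805$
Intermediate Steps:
$T{\left(A \right)} = A^{2}$
$c{\left(p,l \right)} = 15 + p$ ($c{\left(p,l \right)} = p + 15 = 15 + p$)
$h{\left(n \right)} = n$
$39 c{\left(5,-1 \right)} + h{\left(T{\left(5 \right)} \right)} = 39 \left(15 + 5\right) + 5^{2} = 39 \cdot 20 + 25 = 780 + 25 = 805$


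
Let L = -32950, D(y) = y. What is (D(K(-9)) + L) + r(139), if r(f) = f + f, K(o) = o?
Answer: -32681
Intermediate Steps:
r(f) = 2*f
(D(K(-9)) + L) + r(139) = (-9 - 32950) + 2*139 = -32959 + 278 = -32681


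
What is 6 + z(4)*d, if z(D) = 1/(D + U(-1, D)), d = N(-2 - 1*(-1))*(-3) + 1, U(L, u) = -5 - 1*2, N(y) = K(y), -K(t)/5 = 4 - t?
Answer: -58/3 ≈ -19.333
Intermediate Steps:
K(t) = -20 + 5*t (K(t) = -5*(4 - t) = -20 + 5*t)
N(y) = -20 + 5*y
U(L, u) = -7 (U(L, u) = -5 - 2 = -7)
d = 76 (d = (-20 + 5*(-2 - 1*(-1)))*(-3) + 1 = (-20 + 5*(-2 + 1))*(-3) + 1 = (-20 + 5*(-1))*(-3) + 1 = (-20 - 5)*(-3) + 1 = -25*(-3) + 1 = 75 + 1 = 76)
z(D) = 1/(-7 + D) (z(D) = 1/(D - 7) = 1/(-7 + D))
6 + z(4)*d = 6 + 76/(-7 + 4) = 6 + 76/(-3) = 6 - ⅓*76 = 6 - 76/3 = -58/3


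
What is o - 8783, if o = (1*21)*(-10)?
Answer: -8993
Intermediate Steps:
o = -210 (o = 21*(-10) = -210)
o - 8783 = -210 - 8783 = -8993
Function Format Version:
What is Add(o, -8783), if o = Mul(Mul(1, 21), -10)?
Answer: -8993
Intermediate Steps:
o = -210 (o = Mul(21, -10) = -210)
Add(o, -8783) = Add(-210, -8783) = -8993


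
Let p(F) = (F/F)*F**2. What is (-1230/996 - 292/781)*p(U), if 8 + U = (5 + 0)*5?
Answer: -60278753/129646 ≈ -464.95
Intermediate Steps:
U = 17 (U = -8 + (5 + 0)*5 = -8 + 5*5 = -8 + 25 = 17)
p(F) = F**2 (p(F) = 1*F**2 = F**2)
(-1230/996 - 292/781)*p(U) = (-1230/996 - 292/781)*17**2 = (-1230*1/996 - 292*1/781)*289 = (-205/166 - 292/781)*289 = -208577/129646*289 = -60278753/129646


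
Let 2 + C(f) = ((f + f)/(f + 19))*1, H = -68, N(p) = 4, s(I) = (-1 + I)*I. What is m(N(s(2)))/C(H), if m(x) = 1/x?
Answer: 49/152 ≈ 0.32237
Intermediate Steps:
s(I) = I*(-1 + I)
C(f) = -2 + 2*f/(19 + f) (C(f) = -2 + ((f + f)/(f + 19))*1 = -2 + ((2*f)/(19 + f))*1 = -2 + (2*f/(19 + f))*1 = -2 + 2*f/(19 + f))
m(N(s(2)))/C(H) = 1/(4*((-38/(19 - 68)))) = 1/(4*((-38/(-49)))) = 1/(4*((-38*(-1/49)))) = 1/(4*(38/49)) = (1/4)*(49/38) = 49/152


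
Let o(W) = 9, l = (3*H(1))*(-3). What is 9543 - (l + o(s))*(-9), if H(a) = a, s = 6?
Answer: 9543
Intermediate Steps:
l = -9 (l = (3*1)*(-3) = 3*(-3) = -9)
9543 - (l + o(s))*(-9) = 9543 - (-9 + 9)*(-9) = 9543 - 0*(-9) = 9543 - 1*0 = 9543 + 0 = 9543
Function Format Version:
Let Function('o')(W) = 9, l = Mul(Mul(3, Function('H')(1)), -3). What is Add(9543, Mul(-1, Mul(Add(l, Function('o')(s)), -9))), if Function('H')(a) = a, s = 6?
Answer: 9543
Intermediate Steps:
l = -9 (l = Mul(Mul(3, 1), -3) = Mul(3, -3) = -9)
Add(9543, Mul(-1, Mul(Add(l, Function('o')(s)), -9))) = Add(9543, Mul(-1, Mul(Add(-9, 9), -9))) = Add(9543, Mul(-1, Mul(0, -9))) = Add(9543, Mul(-1, 0)) = Add(9543, 0) = 9543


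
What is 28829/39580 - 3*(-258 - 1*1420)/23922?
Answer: 148148843/157805460 ≈ 0.93881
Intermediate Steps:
28829/39580 - 3*(-258 - 1*1420)/23922 = 28829*(1/39580) - 3*(-258 - 1420)*(1/23922) = 28829/39580 - 3*(-1678)*(1/23922) = 28829/39580 + 5034*(1/23922) = 28829/39580 + 839/3987 = 148148843/157805460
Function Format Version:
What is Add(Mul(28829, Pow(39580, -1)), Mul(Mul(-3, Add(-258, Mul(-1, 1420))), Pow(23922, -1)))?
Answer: Rational(148148843, 157805460) ≈ 0.93881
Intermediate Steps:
Add(Mul(28829, Pow(39580, -1)), Mul(Mul(-3, Add(-258, Mul(-1, 1420))), Pow(23922, -1))) = Add(Mul(28829, Rational(1, 39580)), Mul(Mul(-3, Add(-258, -1420)), Rational(1, 23922))) = Add(Rational(28829, 39580), Mul(Mul(-3, -1678), Rational(1, 23922))) = Add(Rational(28829, 39580), Mul(5034, Rational(1, 23922))) = Add(Rational(28829, 39580), Rational(839, 3987)) = Rational(148148843, 157805460)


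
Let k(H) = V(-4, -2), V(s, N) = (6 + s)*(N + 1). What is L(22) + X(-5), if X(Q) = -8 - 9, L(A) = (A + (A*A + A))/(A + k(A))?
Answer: 47/5 ≈ 9.4000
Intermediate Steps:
V(s, N) = (1 + N)*(6 + s) (V(s, N) = (6 + s)*(1 + N) = (1 + N)*(6 + s))
k(H) = -2 (k(H) = 6 - 4 + 6*(-2) - 2*(-4) = 6 - 4 - 12 + 8 = -2)
L(A) = (A**2 + 2*A)/(-2 + A) (L(A) = (A + (A*A + A))/(A - 2) = (A + (A**2 + A))/(-2 + A) = (A + (A + A**2))/(-2 + A) = (A**2 + 2*A)/(-2 + A))
X(Q) = -17
L(22) + X(-5) = 22*(2 + 22)/(-2 + 22) - 17 = 22*24/20 - 17 = 22*(1/20)*24 - 17 = 132/5 - 17 = 47/5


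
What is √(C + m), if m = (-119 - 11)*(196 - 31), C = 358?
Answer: 2*I*√5273 ≈ 145.23*I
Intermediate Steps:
m = -21450 (m = -130*165 = -21450)
√(C + m) = √(358 - 21450) = √(-21092) = 2*I*√5273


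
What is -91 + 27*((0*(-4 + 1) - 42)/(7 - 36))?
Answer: -1505/29 ≈ -51.897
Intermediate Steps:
-91 + 27*((0*(-4 + 1) - 42)/(7 - 36)) = -91 + 27*((0*(-3) - 42)/(-29)) = -91 + 27*((0 - 42)*(-1/29)) = -91 + 27*(-42*(-1/29)) = -91 + 27*(42/29) = -91 + 1134/29 = -1505/29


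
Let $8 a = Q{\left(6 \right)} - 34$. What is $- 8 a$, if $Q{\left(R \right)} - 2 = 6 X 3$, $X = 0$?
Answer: $32$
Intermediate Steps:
$Q{\left(R \right)} = 2$ ($Q{\left(R \right)} = 2 + 6 \cdot 0 \cdot 3 = 2 + 0 \cdot 3 = 2 + 0 = 2$)
$a = -4$ ($a = \frac{2 - 34}{8} = \frac{1}{8} \left(-32\right) = -4$)
$- 8 a = \left(-8\right) \left(-4\right) = 32$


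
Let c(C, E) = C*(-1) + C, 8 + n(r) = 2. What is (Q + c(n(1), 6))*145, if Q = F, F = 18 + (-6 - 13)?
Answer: -145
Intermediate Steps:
n(r) = -6 (n(r) = -8 + 2 = -6)
F = -1 (F = 18 - 19 = -1)
c(C, E) = 0 (c(C, E) = -C + C = 0)
Q = -1
(Q + c(n(1), 6))*145 = (-1 + 0)*145 = -1*145 = -145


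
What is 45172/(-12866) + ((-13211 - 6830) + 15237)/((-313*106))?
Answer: -359227088/106717037 ≈ -3.3662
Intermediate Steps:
45172/(-12866) + ((-13211 - 6830) + 15237)/((-313*106)) = 45172*(-1/12866) + (-20041 + 15237)/(-33178) = -22586/6433 - 4804*(-1/33178) = -22586/6433 + 2402/16589 = -359227088/106717037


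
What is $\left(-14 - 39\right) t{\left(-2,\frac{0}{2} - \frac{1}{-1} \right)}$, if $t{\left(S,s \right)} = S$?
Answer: $106$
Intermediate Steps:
$\left(-14 - 39\right) t{\left(-2,\frac{0}{2} - \frac{1}{-1} \right)} = \left(-14 - 39\right) \left(-2\right) = \left(-53\right) \left(-2\right) = 106$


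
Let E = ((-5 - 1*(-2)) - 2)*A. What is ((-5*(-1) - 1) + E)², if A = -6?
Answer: 1156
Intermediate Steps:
E = 30 (E = ((-5 - 1*(-2)) - 2)*(-6) = ((-5 + 2) - 2)*(-6) = (-3 - 2)*(-6) = -5*(-6) = 30)
((-5*(-1) - 1) + E)² = ((-5*(-1) - 1) + 30)² = ((5 - 1) + 30)² = (4 + 30)² = 34² = 1156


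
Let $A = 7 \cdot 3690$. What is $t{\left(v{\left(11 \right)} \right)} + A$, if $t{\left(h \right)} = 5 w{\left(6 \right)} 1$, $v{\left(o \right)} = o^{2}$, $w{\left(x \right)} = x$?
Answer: $25860$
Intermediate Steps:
$A = 25830$
$t{\left(h \right)} = 30$ ($t{\left(h \right)} = 5 \cdot 6 \cdot 1 = 30 \cdot 1 = 30$)
$t{\left(v{\left(11 \right)} \right)} + A = 30 + 25830 = 25860$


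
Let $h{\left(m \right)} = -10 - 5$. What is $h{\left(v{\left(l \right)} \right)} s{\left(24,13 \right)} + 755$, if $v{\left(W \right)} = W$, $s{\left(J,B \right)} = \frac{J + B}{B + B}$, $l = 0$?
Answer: $\frac{19075}{26} \approx 733.65$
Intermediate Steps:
$s{\left(J,B \right)} = \frac{B + J}{2 B}$
$h{\left(m \right)} = -15$
$h{\left(v{\left(l \right)} \right)} s{\left(24,13 \right)} + 755 = - 15 \frac{13 + 24}{2 \cdot 13} + 755 = - 15 \cdot \frac{1}{2} \cdot \frac{1}{13} \cdot 37 + 755 = \left(-15\right) \frac{37}{26} + 755 = - \frac{555}{26} + 755 = \frac{19075}{26}$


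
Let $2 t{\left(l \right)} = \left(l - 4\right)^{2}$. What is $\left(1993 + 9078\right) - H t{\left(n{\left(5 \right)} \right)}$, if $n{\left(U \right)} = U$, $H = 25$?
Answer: $\frac{22117}{2} \approx 11059.0$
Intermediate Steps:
$t{\left(l \right)} = \frac{\left(-4 + l\right)^{2}}{2}$ ($t{\left(l \right)} = \frac{\left(l - 4\right)^{2}}{2} = \frac{\left(-4 + l\right)^{2}}{2}$)
$\left(1993 + 9078\right) - H t{\left(n{\left(5 \right)} \right)} = \left(1993 + 9078\right) - 25 \frac{\left(-4 + 5\right)^{2}}{2} = 11071 - 25 \frac{1^{2}}{2} = 11071 - 25 \cdot \frac{1}{2} \cdot 1 = 11071 - 25 \cdot \frac{1}{2} = 11071 - \frac{25}{2} = \frac{22117}{2}$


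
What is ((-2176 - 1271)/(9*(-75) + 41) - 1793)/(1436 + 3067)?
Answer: -1133315/2854902 ≈ -0.39697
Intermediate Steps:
((-2176 - 1271)/(9*(-75) + 41) - 1793)/(1436 + 3067) = (-3447/(-675 + 41) - 1793)/4503 = (-3447/(-634) - 1793)*(1/4503) = (-3447*(-1/634) - 1793)*(1/4503) = (3447/634 - 1793)*(1/4503) = -1133315/634*1/4503 = -1133315/2854902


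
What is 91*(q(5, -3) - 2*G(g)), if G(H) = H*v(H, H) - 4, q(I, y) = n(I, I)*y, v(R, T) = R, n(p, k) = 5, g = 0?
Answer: -637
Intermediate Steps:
q(I, y) = 5*y
G(H) = -4 + H² (G(H) = H*H - 4 = H² - 4 = -4 + H²)
91*(q(5, -3) - 2*G(g)) = 91*(5*(-3) - 2*(-4 + 0²)) = 91*(-15 - 2*(-4 + 0)) = 91*(-15 - 2*(-4)) = 91*(-15 + 8) = 91*(-7) = -637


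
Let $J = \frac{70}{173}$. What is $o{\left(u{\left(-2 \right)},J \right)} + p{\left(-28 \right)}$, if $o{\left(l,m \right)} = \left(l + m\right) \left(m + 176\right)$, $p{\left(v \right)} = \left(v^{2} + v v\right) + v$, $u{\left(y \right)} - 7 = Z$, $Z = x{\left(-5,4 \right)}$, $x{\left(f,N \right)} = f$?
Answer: $\frac{58786148}{29929} \approx 1964.2$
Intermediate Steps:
$J = \frac{70}{173}$ ($J = 70 \cdot \frac{1}{173} = \frac{70}{173} \approx 0.40462$)
$Z = -5$
$u{\left(y \right)} = 2$ ($u{\left(y \right)} = 7 - 5 = 2$)
$p{\left(v \right)} = v + 2 v^{2}$ ($p{\left(v \right)} = \left(v^{2} + v^{2}\right) + v = 2 v^{2} + v = v + 2 v^{2}$)
$o{\left(l,m \right)} = \left(176 + m\right) \left(l + m\right)$ ($o{\left(l,m \right)} = \left(l + m\right) \left(176 + m\right) = \left(176 + m\right) \left(l + m\right)$)
$o{\left(u{\left(-2 \right)},J \right)} + p{\left(-28 \right)} = \left(\left(\frac{70}{173}\right)^{2} + 176 \cdot 2 + 176 \cdot \frac{70}{173} + 2 \cdot \frac{70}{173}\right) - 28 \left(1 + 2 \left(-28\right)\right) = \left(\frac{4900}{29929} + 352 + \frac{12320}{173} + \frac{140}{173}\right) - 28 \left(1 - 56\right) = \frac{12695488}{29929} - -1540 = \frac{12695488}{29929} + 1540 = \frac{58786148}{29929}$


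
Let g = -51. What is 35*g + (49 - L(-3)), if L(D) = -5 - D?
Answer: -1734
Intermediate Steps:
35*g + (49 - L(-3)) = 35*(-51) + (49 - (-5 - 1*(-3))) = -1785 + (49 - (-5 + 3)) = -1785 + (49 - 1*(-2)) = -1785 + (49 + 2) = -1785 + 51 = -1734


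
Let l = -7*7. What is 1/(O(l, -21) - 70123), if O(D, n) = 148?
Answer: -1/69975 ≈ -1.4291e-5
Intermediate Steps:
l = -49
1/(O(l, -21) - 70123) = 1/(148 - 70123) = 1/(-69975) = -1/69975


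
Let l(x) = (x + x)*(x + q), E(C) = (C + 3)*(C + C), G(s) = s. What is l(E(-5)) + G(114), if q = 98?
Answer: 4834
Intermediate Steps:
E(C) = 2*C*(3 + C) (E(C) = (3 + C)*(2*C) = 2*C*(3 + C))
l(x) = 2*x*(98 + x) (l(x) = (x + x)*(x + 98) = (2*x)*(98 + x) = 2*x*(98 + x))
l(E(-5)) + G(114) = 2*(2*(-5)*(3 - 5))*(98 + 2*(-5)*(3 - 5)) + 114 = 2*(2*(-5)*(-2))*(98 + 2*(-5)*(-2)) + 114 = 2*20*(98 + 20) + 114 = 2*20*118 + 114 = 4720 + 114 = 4834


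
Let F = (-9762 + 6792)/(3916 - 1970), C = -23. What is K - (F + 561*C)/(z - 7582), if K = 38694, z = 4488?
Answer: 58237130262/1505231 ≈ 38690.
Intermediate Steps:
F = -1485/973 (F = -2970/1946 = -2970*1/1946 = -1485/973 ≈ -1.5262)
K - (F + 561*C)/(z - 7582) = 38694 - (-1485/973 + 561*(-23))/(4488 - 7582) = 38694 - (-1485/973 - 12903)/(-3094) = 38694 - (-12556104)*(-1)/(973*3094) = 38694 - 1*6278052/1505231 = 38694 - 6278052/1505231 = 58237130262/1505231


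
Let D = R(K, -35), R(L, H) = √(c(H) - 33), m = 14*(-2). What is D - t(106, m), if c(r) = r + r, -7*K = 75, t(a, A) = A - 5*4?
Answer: 48 + I*√103 ≈ 48.0 + 10.149*I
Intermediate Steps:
m = -28
t(a, A) = -20 + A (t(a, A) = A - 20 = -20 + A)
K = -75/7 (K = -⅐*75 = -75/7 ≈ -10.714)
c(r) = 2*r
R(L, H) = √(-33 + 2*H) (R(L, H) = √(2*H - 33) = √(-33 + 2*H))
D = I*√103 (D = √(-33 + 2*(-35)) = √(-33 - 70) = √(-103) = I*√103 ≈ 10.149*I)
D - t(106, m) = I*√103 - (-20 - 28) = I*√103 - 1*(-48) = I*√103 + 48 = 48 + I*√103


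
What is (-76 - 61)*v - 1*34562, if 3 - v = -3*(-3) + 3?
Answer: -33329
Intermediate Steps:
v = -9 (v = 3 - (-3*(-3) + 3) = 3 - (9 + 3) = 3 - 1*12 = 3 - 12 = -9)
(-76 - 61)*v - 1*34562 = (-76 - 61)*(-9) - 1*34562 = -137*(-9) - 34562 = 1233 - 34562 = -33329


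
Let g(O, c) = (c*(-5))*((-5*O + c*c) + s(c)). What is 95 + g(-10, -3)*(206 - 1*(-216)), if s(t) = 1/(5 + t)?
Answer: 376730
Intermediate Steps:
g(O, c) = -5*c*(c**2 + 1/(5 + c) - 5*O) (g(O, c) = (c*(-5))*((-5*O + c*c) + 1/(5 + c)) = (-5*c)*((-5*O + c**2) + 1/(5 + c)) = (-5*c)*((c**2 - 5*O) + 1/(5 + c)) = (-5*c)*(c**2 + 1/(5 + c) - 5*O) = -5*c*(c**2 + 1/(5 + c) - 5*O))
95 + g(-10, -3)*(206 - 1*(-216)) = 95 + (5*(-3)*(-1 + (5 - 3)*(-1*(-3)**2 + 5*(-10)))/(5 - 3))*(206 - 1*(-216)) = 95 + (5*(-3)*(-1 + 2*(-1*9 - 50))/2)*(206 + 216) = 95 + (5*(-3)*(1/2)*(-1 + 2*(-9 - 50)))*422 = 95 + (5*(-3)*(1/2)*(-1 + 2*(-59)))*422 = 95 + (5*(-3)*(1/2)*(-1 - 118))*422 = 95 + (5*(-3)*(1/2)*(-119))*422 = 95 + (1785/2)*422 = 95 + 376635 = 376730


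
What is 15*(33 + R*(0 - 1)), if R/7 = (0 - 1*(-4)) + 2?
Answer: -135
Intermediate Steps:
R = 42 (R = 7*((0 - 1*(-4)) + 2) = 7*((0 + 4) + 2) = 7*(4 + 2) = 7*6 = 42)
15*(33 + R*(0 - 1)) = 15*(33 + 42*(0 - 1)) = 15*(33 + 42*(-1)) = 15*(33 - 42) = 15*(-9) = -135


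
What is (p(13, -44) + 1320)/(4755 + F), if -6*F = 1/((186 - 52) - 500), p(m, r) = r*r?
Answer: 650016/949271 ≈ 0.68475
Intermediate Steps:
p(m, r) = r²
F = 1/2196 (F = -1/(6*((186 - 52) - 500)) = -1/(6*(134 - 500)) = -⅙/(-366) = -⅙*(-1/366) = 1/2196 ≈ 0.00045537)
(p(13, -44) + 1320)/(4755 + F) = ((-44)² + 1320)/(4755 + 1/2196) = (1936 + 1320)/(10441981/2196) = 3256*(2196/10441981) = 650016/949271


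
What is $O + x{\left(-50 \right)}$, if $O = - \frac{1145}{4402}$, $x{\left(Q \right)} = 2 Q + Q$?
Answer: $- \frac{661445}{4402} \approx -150.26$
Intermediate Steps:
$x{\left(Q \right)} = 3 Q$
$O = - \frac{1145}{4402}$ ($O = \left(-1145\right) \frac{1}{4402} = - \frac{1145}{4402} \approx -0.26011$)
$O + x{\left(-50 \right)} = - \frac{1145}{4402} + 3 \left(-50\right) = - \frac{1145}{4402} - 150 = - \frac{661445}{4402}$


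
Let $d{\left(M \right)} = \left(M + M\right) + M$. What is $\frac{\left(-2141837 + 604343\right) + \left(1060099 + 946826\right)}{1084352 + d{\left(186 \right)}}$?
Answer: $\frac{469431}{1084910} \approx 0.43269$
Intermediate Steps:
$d{\left(M \right)} = 3 M$ ($d{\left(M \right)} = 2 M + M = 3 M$)
$\frac{\left(-2141837 + 604343\right) + \left(1060099 + 946826\right)}{1084352 + d{\left(186 \right)}} = \frac{\left(-2141837 + 604343\right) + \left(1060099 + 946826\right)}{1084352 + 3 \cdot 186} = \frac{-1537494 + 2006925}{1084352 + 558} = \frac{469431}{1084910}$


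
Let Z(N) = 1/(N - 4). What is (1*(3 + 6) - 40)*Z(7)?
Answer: -31/3 ≈ -10.333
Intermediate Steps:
Z(N) = 1/(-4 + N)
(1*(3 + 6) - 40)*Z(7) = (1*(3 + 6) - 40)/(-4 + 7) = (1*9 - 40)/3 = (9 - 40)*(1/3) = -31*1/3 = -31/3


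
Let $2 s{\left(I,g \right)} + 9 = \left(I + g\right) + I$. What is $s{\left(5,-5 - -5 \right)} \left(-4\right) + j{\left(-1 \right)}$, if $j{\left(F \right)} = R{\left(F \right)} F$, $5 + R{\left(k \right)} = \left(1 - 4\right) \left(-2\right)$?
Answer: $-3$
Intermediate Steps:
$s{\left(I,g \right)} = - \frac{9}{2} + I + \frac{g}{2}$ ($s{\left(I,g \right)} = - \frac{9}{2} + \frac{\left(I + g\right) + I}{2} = - \frac{9}{2} + \frac{g + 2 I}{2} = - \frac{9}{2} + \left(I + \frac{g}{2}\right) = - \frac{9}{2} + I + \frac{g}{2}$)
$R{\left(k \right)} = 1$ ($R{\left(k \right)} = -5 + \left(1 - 4\right) \left(-2\right) = -5 - -6 = -5 + 6 = 1$)
$j{\left(F \right)} = F$ ($j{\left(F \right)} = 1 F = F$)
$s{\left(5,-5 - -5 \right)} \left(-4\right) + j{\left(-1 \right)} = \left(- \frac{9}{2} + 5 + \frac{-5 - -5}{2}\right) \left(-4\right) - 1 = \left(- \frac{9}{2} + 5 + \frac{-5 + 5}{2}\right) \left(-4\right) - 1 = \left(- \frac{9}{2} + 5 + \frac{1}{2} \cdot 0\right) \left(-4\right) - 1 = \left(- \frac{9}{2} + 5 + 0\right) \left(-4\right) - 1 = \frac{1}{2} \left(-4\right) - 1 = -2 - 1 = -3$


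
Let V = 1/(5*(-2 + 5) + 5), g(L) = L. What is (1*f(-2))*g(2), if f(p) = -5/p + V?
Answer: 51/10 ≈ 5.1000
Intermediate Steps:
V = 1/20 (V = 1/(5*3 + 5) = 1/(15 + 5) = 1/20 ≈ 0.050000)
f(p) = 1/20 - 5/p (f(p) = -5/p + 1/20 = 1/20 - 5/p)
(1*f(-2))*g(2) = (1*((1/20)*(-100 - 2)/(-2)))*2 = (1*((1/20)*(-1/2)*(-102)))*2 = (1*(51/20))*2 = (51/20)*2 = 51/10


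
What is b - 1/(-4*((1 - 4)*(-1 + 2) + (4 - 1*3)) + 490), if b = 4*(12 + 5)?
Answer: 33863/498 ≈ 67.998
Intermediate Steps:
b = 68 (b = 4*17 = 68)
b - 1/(-4*((1 - 4)*(-1 + 2) + (4 - 1*3)) + 490) = 68 - 1/(-4*((1 - 4)*(-1 + 2) + (4 - 1*3)) + 490) = 68 - 1/(-4*(-3*1 + (4 - 3)) + 490) = 68 - 1/(-4*(-3 + 1) + 490) = 68 - 1/(-4*(-2) + 490) = 68 - 1/(8 + 490) = 68 - 1/498 = 33863/498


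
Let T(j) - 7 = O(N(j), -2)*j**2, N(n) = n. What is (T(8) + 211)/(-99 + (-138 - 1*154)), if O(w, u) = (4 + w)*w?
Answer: -6362/391 ≈ -16.271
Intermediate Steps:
O(w, u) = w*(4 + w)
T(j) = 7 + j**3*(4 + j) (T(j) = 7 + (j*(4 + j))*j**2 = 7 + j**3*(4 + j))
(T(8) + 211)/(-99 + (-138 - 1*154)) = ((7 + 8**3*(4 + 8)) + 211)/(-99 + (-138 - 1*154)) = ((7 + 512*12) + 211)/(-99 + (-138 - 154)) = ((7 + 6144) + 211)/(-99 - 292) = (6151 + 211)/(-391) = 6362*(-1/391) = -6362/391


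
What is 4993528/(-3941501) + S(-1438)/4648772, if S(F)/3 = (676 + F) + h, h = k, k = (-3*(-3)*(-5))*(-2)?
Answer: -5805429803408/4580784871693 ≈ -1.2673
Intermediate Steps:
k = 90 (k = (9*(-5))*(-2) = -45*(-2) = 90)
h = 90
S(F) = 2298 + 3*F (S(F) = 3*((676 + F) + 90) = 3*(766 + F) = 2298 + 3*F)
4993528/(-3941501) + S(-1438)/4648772 = 4993528/(-3941501) + (2298 + 3*(-1438))/4648772 = 4993528*(-1/3941501) + (2298 - 4314)*(1/4648772) = -4993528/3941501 - 2016*1/4648772 = -4993528/3941501 - 504/1162193 = -5805429803408/4580784871693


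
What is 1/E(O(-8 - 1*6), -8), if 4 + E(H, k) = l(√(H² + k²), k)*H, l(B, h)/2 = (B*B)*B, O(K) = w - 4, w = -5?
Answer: 1/246938621 - 1305*√145/493877242 ≈ -3.1814e-5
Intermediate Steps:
O(K) = -9 (O(K) = -5 - 4 = -9)
l(B, h) = 2*B³ (l(B, h) = 2*((B*B)*B) = 2*(B²*B) = 2*B³)
E(H, k) = -4 + 2*H*(H² + k²)^(3/2) (E(H, k) = -4 + (2*(√(H² + k²))³)*H = -4 + (2*(H² + k²)^(3/2))*H = -4 + 2*H*(H² + k²)^(3/2))
1/E(O(-8 - 1*6), -8) = 1/(-4 + 2*(-9)*((-9)² + (-8)²)^(3/2)) = 1/(-4 + 2*(-9)*(81 + 64)^(3/2)) = 1/(-4 + 2*(-9)*145^(3/2)) = 1/(-4 + 2*(-9)*(145*√145)) = 1/(-4 - 2610*√145)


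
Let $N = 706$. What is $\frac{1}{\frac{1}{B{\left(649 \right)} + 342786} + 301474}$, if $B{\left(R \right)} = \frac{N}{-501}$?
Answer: $\frac{171735080}{51773661508421} \approx 3.317 \cdot 10^{-6}$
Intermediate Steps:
$B{\left(R \right)} = - \frac{706}{501}$ ($B{\left(R \right)} = \frac{706}{-501} = 706 \left(- \frac{1}{501}\right) = - \frac{706}{501}$)
$\frac{1}{\frac{1}{B{\left(649 \right)} + 342786} + 301474} = \frac{1}{\frac{1}{- \frac{706}{501} + 342786} + 301474} = \frac{1}{\frac{1}{\frac{171735080}{501}} + 301474} = \frac{1}{\frac{501}{171735080} + 301474} = \frac{1}{\frac{51773661508421}{171735080}} = \frac{171735080}{51773661508421}$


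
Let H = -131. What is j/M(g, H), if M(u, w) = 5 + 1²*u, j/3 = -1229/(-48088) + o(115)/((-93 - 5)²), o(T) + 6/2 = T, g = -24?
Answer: -1841697/313389496 ≈ -0.0058767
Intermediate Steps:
o(T) = -3 + T
j = 1841697/16494184 (j = 3*(-1229/(-48088) + (-3 + 115)/((-93 - 5)²)) = 3*(-1229*(-1/48088) + 112/((-98)²)) = 3*(1229/48088 + 112/9604) = 3*(1229/48088 + 112*(1/9604)) = 3*(1229/48088 + 4/343) = 3*(613899/16494184) = 1841697/16494184 ≈ 0.11166)
M(u, w) = 5 + u (M(u, w) = 5 + 1*u = 5 + u)
j/M(g, H) = 1841697/(16494184*(5 - 24)) = (1841697/16494184)/(-19) = (1841697/16494184)*(-1/19) = -1841697/313389496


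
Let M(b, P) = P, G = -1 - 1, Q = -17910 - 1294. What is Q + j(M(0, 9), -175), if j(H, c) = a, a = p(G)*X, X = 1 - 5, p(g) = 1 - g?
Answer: -19216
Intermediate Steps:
Q = -19204
G = -2
X = -4
a = -12 (a = (1 - 1*(-2))*(-4) = (1 + 2)*(-4) = 3*(-4) = -12)
j(H, c) = -12
Q + j(M(0, 9), -175) = -19204 - 12 = -19216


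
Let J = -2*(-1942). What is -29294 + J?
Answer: -25410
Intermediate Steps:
J = 3884
-29294 + J = -29294 + 3884 = -25410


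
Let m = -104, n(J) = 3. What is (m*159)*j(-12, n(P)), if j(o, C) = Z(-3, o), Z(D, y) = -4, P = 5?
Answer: 66144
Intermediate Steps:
j(o, C) = -4
(m*159)*j(-12, n(P)) = -104*159*(-4) = -16536*(-4) = 66144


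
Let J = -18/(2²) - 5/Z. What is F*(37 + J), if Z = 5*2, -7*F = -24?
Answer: 768/7 ≈ 109.71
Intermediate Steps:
F = 24/7 (F = -⅐*(-24) = 24/7 ≈ 3.4286)
Z = 10
J = -5 (J = -18/(2²) - 5/10 = -18/4 - 5*⅒ = -18*¼ - ½ = -9/2 - ½ = -5)
F*(37 + J) = 24*(37 - 5)/7 = (24/7)*32 = 768/7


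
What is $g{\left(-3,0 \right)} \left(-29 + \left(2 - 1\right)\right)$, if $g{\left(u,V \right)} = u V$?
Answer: $0$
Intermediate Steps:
$g{\left(u,V \right)} = V u$
$g{\left(-3,0 \right)} \left(-29 + \left(2 - 1\right)\right) = 0 \left(-3\right) \left(-29 + \left(2 - 1\right)\right) = 0 \left(-29 + 1\right) = 0 \left(-28\right) = 0$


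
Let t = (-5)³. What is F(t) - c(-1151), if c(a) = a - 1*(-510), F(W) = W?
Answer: 516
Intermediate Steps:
t = -125
c(a) = 510 + a (c(a) = a + 510 = 510 + a)
F(t) - c(-1151) = -125 - (510 - 1151) = -125 - 1*(-641) = -125 + 641 = 516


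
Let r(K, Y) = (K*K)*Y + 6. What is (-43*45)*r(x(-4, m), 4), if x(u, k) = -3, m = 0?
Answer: -81270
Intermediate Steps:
r(K, Y) = 6 + Y*K² (r(K, Y) = K²*Y + 6 = Y*K² + 6 = 6 + Y*K²)
(-43*45)*r(x(-4, m), 4) = (-43*45)*(6 + 4*(-3)²) = -1935*(6 + 4*9) = -1935*(6 + 36) = -1935*42 = -81270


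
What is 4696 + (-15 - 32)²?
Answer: 6905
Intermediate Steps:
4696 + (-15 - 32)² = 4696 + (-47)² = 4696 + 2209 = 6905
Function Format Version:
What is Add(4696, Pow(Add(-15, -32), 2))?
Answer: 6905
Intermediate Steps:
Add(4696, Pow(Add(-15, -32), 2)) = Add(4696, Pow(-47, 2)) = Add(4696, 2209) = 6905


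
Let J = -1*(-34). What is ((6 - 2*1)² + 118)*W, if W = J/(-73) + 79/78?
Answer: 208705/2847 ≈ 73.307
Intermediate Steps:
J = 34
W = 3115/5694 (W = 34/(-73) + 79/78 = 34*(-1/73) + 79*(1/78) = -34/73 + 79/78 = 3115/5694 ≈ 0.54707)
((6 - 2*1)² + 118)*W = ((6 - 2*1)² + 118)*(3115/5694) = ((6 - 2)² + 118)*(3115/5694) = (4² + 118)*(3115/5694) = (16 + 118)*(3115/5694) = 134*(3115/5694) = 208705/2847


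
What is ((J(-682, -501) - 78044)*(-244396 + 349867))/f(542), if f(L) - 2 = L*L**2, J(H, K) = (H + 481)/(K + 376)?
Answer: -1028901140829/19902511250 ≈ -51.697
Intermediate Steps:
J(H, K) = (481 + H)/(376 + K)
f(L) = 2 + L**3 (f(L) = 2 + L*L**2 = 2 + L**3)
((J(-682, -501) - 78044)*(-244396 + 349867))/f(542) = (((481 - 682)/(376 - 501) - 78044)*(-244396 + 349867))/(2 + 542**3) = ((-201/(-125) - 78044)*105471)/(2 + 159220088) = ((-1/125*(-201) - 78044)*105471)/159220090 = ((201/125 - 78044)*105471)*(1/159220090) = -9755299/125*105471*(1/159220090) = -1028901140829/125*1/159220090 = -1028901140829/19902511250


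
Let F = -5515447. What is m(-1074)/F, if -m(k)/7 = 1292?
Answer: 1292/787921 ≈ 0.0016398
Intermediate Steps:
m(k) = -9044 (m(k) = -7*1292 = -9044)
m(-1074)/F = -9044/(-5515447) = -9044*(-1/5515447) = 1292/787921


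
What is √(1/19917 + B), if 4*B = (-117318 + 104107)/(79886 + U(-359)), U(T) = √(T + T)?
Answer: √2213*√((-262803943 + 4*I*√718)/(79886 + I*√718))/13278 ≈ 3.4122e-5 + 0.20321*I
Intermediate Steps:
U(T) = √2*√T (U(T) = √(2*T) = √2*√T)
B = -13211/(4*(79886 + I*√718)) (B = ((-117318 + 104107)/(79886 + √2*√(-359)))/4 = (-13211/(79886 + √2*(I*√359)))/4 = (-13211/(79886 + I*√718))/4 = -13211/(4*(79886 + I*√718)) ≈ -0.041343 + 1.3867e-5*I)
√(1/19917 + B) = √(1/19917 + (-527686973/12763547428 + 13211*I*√718/25527094856)) = √(-10497177893813/254211574123476 + 13211*I*√718/25527094856)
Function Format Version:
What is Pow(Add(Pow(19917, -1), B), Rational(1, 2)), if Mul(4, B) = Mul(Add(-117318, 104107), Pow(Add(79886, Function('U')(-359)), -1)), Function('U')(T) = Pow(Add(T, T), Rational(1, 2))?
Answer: Mul(Rational(1, 13278), Pow(2213, Rational(1, 2)), Pow(Mul(Pow(Add(79886, Mul(I, Pow(718, Rational(1, 2)))), -1), Add(-262803943, Mul(4, I, Pow(718, Rational(1, 2))))), Rational(1, 2))) ≈ Add(3.4122e-5, Mul(0.20321, I))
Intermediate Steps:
Function('U')(T) = Mul(Pow(2, Rational(1, 2)), Pow(T, Rational(1, 2))) (Function('U')(T) = Pow(Mul(2, T), Rational(1, 2)) = Mul(Pow(2, Rational(1, 2)), Pow(T, Rational(1, 2))))
B = Mul(Rational(-13211, 4), Pow(Add(79886, Mul(I, Pow(718, Rational(1, 2)))), -1)) (B = Mul(Rational(1, 4), Mul(Add(-117318, 104107), Pow(Add(79886, Mul(Pow(2, Rational(1, 2)), Pow(-359, Rational(1, 2)))), -1))) = Mul(Rational(1, 4), Mul(-13211, Pow(Add(79886, Mul(Pow(2, Rational(1, 2)), Mul(I, Pow(359, Rational(1, 2))))), -1))) = Mul(Rational(1, 4), Mul(-13211, Pow(Add(79886, Mul(I, Pow(718, Rational(1, 2)))), -1))) = Mul(Rational(-13211, 4), Pow(Add(79886, Mul(I, Pow(718, Rational(1, 2)))), -1)) ≈ Add(-0.041343, Mul(1.3867e-5, I)))
Pow(Add(Pow(19917, -1), B), Rational(1, 2)) = Pow(Add(Pow(19917, -1), Add(Rational(-527686973, 12763547428), Mul(Rational(13211, 25527094856), I, Pow(718, Rational(1, 2))))), Rational(1, 2)) = Pow(Add(Rational(1, 19917), Add(Rational(-527686973, 12763547428), Mul(Rational(13211, 25527094856), I, Pow(718, Rational(1, 2))))), Rational(1, 2)) = Pow(Add(Rational(-10497177893813, 254211574123476), Mul(Rational(13211, 25527094856), I, Pow(718, Rational(1, 2)))), Rational(1, 2))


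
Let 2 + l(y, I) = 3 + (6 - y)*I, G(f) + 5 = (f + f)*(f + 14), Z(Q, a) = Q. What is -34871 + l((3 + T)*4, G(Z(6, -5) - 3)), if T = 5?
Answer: -37392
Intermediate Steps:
G(f) = -5 + 2*f*(14 + f) (G(f) = -5 + (f + f)*(f + 14) = -5 + (2*f)*(14 + f) = -5 + 2*f*(14 + f))
l(y, I) = 1 + I*(6 - y) (l(y, I) = -2 + (3 + (6 - y)*I) = -2 + (3 + I*(6 - y)) = 1 + I*(6 - y))
-34871 + l((3 + T)*4, G(Z(6, -5) - 3)) = -34871 + (1 + 6*(-5 + 2*(6 - 3)² + 28*(6 - 3)) - (-5 + 2*(6 - 3)² + 28*(6 - 3))*(3 + 5)*4) = -34871 + (1 + 6*(-5 + 2*3² + 28*3) - (-5 + 2*3² + 28*3)*8*4) = -34871 + (1 + 6*(-5 + 2*9 + 84) - 1*(-5 + 2*9 + 84)*32) = -34871 + (1 + 6*(-5 + 18 + 84) - 1*(-5 + 18 + 84)*32) = -34871 + (1 + 6*97 - 1*97*32) = -34871 + (1 + 582 - 3104) = -34871 - 2521 = -37392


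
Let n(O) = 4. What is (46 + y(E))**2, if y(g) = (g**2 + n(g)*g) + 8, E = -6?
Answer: 4356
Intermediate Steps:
y(g) = 8 + g**2 + 4*g (y(g) = (g**2 + 4*g) + 8 = 8 + g**2 + 4*g)
(46 + y(E))**2 = (46 + (8 + (-6)**2 + 4*(-6)))**2 = (46 + (8 + 36 - 24))**2 = (46 + 20)**2 = 66**2 = 4356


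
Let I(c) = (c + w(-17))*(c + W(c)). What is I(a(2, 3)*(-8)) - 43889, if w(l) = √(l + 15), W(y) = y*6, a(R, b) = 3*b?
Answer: -7601 - 504*I*√2 ≈ -7601.0 - 712.76*I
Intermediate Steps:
W(y) = 6*y
w(l) = √(15 + l)
I(c) = 7*c*(c + I*√2) (I(c) = (c + √(15 - 17))*(c + 6*c) = (c + √(-2))*(7*c) = (c + I*√2)*(7*c) = 7*c*(c + I*√2))
I(a(2, 3)*(-8)) - 43889 = 7*((3*3)*(-8))*((3*3)*(-8) + I*√2) - 43889 = 7*(9*(-8))*(9*(-8) + I*√2) - 43889 = 7*(-72)*(-72 + I*√2) - 43889 = (36288 - 504*I*√2) - 43889 = -7601 - 504*I*√2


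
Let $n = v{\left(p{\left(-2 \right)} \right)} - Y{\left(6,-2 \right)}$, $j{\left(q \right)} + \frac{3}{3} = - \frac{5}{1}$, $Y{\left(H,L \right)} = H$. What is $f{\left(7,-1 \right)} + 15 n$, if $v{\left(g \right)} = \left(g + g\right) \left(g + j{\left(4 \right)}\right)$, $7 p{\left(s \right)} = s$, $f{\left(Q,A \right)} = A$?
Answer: $- \frac{1819}{49} \approx -37.122$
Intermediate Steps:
$j{\left(q \right)} = -6$ ($j{\left(q \right)} = -1 - \frac{5}{1} = -1 - 5 = -6$)
$p{\left(s \right)} = \frac{s}{7}$
$v{\left(g \right)} = 2 g \left(-6 + g\right)$ ($v{\left(g \right)} = \left(g + g\right) \left(g - 6\right) = 2 g \left(-6 + g\right)$)
$n = - \frac{118}{49}$ ($n = 2 \cdot \frac{1}{7} \left(-2\right) \left(-6 + \frac{1}{7} \left(-2\right)\right) - 6 = 2 \left(- \frac{2}{7}\right) \left(-6 - \frac{2}{7}\right) - 6 = 2 \left(- \frac{2}{7}\right) \left(- \frac{44}{7}\right) - 6 = \frac{176}{49} - 6 = - \frac{118}{49} \approx -2.4082$)
$f{\left(7,-1 \right)} + 15 n = -1 + 15 \left(- \frac{118}{49}\right) = -1 - \frac{1770}{49} = - \frac{1819}{49}$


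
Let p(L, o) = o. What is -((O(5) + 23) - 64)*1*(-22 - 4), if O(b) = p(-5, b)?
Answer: -936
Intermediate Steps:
O(b) = b
-((O(5) + 23) - 64)*1*(-22 - 4) = -((5 + 23) - 64)*1*(-22 - 4) = -(28 - 64)*1*(-26) = -(-36)*(-26) = -1*936 = -936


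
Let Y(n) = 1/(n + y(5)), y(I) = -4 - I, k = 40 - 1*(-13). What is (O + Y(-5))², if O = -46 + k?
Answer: 9409/196 ≈ 48.005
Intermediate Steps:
k = 53 (k = 40 + 13 = 53)
Y(n) = 1/(-9 + n) (Y(n) = 1/(n + (-4 - 1*5)) = 1/(n + (-4 - 5)) = 1/(n - 9) = 1/(-9 + n))
O = 7 (O = -46 + 53 = 7)
(O + Y(-5))² = (7 + 1/(-9 - 5))² = (7 + 1/(-14))² = (7 - 1/14)² = (97/14)² = 9409/196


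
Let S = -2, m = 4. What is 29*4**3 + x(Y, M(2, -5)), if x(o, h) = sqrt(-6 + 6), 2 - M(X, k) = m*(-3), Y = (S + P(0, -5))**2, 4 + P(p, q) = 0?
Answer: 1856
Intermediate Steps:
P(p, q) = -4 (P(p, q) = -4 + 0 = -4)
Y = 36 (Y = (-2 - 4)**2 = (-6)**2 = 36)
M(X, k) = 14 (M(X, k) = 2 - 4*(-3) = 2 - 1*(-12) = 2 + 12 = 14)
x(o, h) = 0 (x(o, h) = sqrt(0) = 0)
29*4**3 + x(Y, M(2, -5)) = 29*4**3 + 0 = 29*64 + 0 = 1856 + 0 = 1856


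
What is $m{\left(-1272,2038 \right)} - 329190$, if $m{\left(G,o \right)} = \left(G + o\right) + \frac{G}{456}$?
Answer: $- \frac{6240109}{19} \approx -3.2843 \cdot 10^{5}$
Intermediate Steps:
$m{\left(G,o \right)} = o + \frac{457 G}{456}$ ($m{\left(G,o \right)} = \left(G + o\right) + G \frac{1}{456} = \left(G + o\right) + \frac{G}{456} = o + \frac{457 G}{456}$)
$m{\left(-1272,2038 \right)} - 329190 = \left(2038 + \frac{457}{456} \left(-1272\right)\right) - 329190 = \left(2038 - \frac{24221}{19}\right) - 329190 = \frac{14501}{19} - 329190 = - \frac{6240109}{19}$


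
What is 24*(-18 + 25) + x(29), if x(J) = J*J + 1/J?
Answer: 29262/29 ≈ 1009.0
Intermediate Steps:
x(J) = 1/J + J² (x(J) = J² + 1/J = 1/J + J²)
24*(-18 + 25) + x(29) = 24*(-18 + 25) + (1 + 29³)/29 = 24*7 + (1 + 24389)/29 = 168 + (1/29)*24390 = 168 + 24390/29 = 29262/29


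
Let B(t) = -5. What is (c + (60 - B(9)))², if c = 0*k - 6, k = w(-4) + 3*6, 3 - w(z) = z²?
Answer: 3481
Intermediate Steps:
w(z) = 3 - z²
k = 5 (k = (3 - 1*(-4)²) + 3*6 = (3 - 1*16) + 18 = (3 - 16) + 18 = -13 + 18 = 5)
c = -6 (c = 0*5 - 6 = 0 - 6 = -6)
(c + (60 - B(9)))² = (-6 + (60 - 1*(-5)))² = (-6 + (60 + 5))² = (-6 + 65)² = 59² = 3481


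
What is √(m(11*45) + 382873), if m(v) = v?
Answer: 2*√95842 ≈ 619.17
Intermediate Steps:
√(m(11*45) + 382873) = √(11*45 + 382873) = √(495 + 382873) = √383368 = 2*√95842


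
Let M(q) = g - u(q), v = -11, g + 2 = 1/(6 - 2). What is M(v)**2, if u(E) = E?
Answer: 1369/16 ≈ 85.563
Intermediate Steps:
g = -7/4 (g = -2 + 1/(6 - 2) = -2 + 1/4 = -7/4 ≈ -1.7500)
M(q) = -7/4 - q
M(v)**2 = (-7/4 - 1*(-11))**2 = (-7/4 + 11)**2 = (37/4)**2 = 1369/16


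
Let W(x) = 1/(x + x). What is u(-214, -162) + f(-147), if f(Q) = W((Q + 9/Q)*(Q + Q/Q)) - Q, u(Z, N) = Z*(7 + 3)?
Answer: -4193574887/2104152 ≈ -1993.0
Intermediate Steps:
W(x) = 1/(2*x)
u(Z, N) = 10*Z (u(Z, N) = Z*10 = 10*Z)
f(Q) = -Q + 1/(2*(1 + Q)*(Q + 9/Q)) (f(Q) = 1/(2*(((Q + 9/Q)*(Q + Q/Q)))) - Q = 1/(2*(((Q + 9/Q)*(Q + 1)))) - Q = 1/(2*(((Q + 9/Q)*(1 + Q)))) - Q = 1/(2*(((1 + Q)*(Q + 9/Q)))) - Q = (1/((1 + Q)*(Q + 9/Q)))/2 - Q = 1/(2*(1 + Q)*(Q + 9/Q)) - Q = -Q + 1/(2*(1 + Q)*(Q + 9/Q)))
u(-214, -162) + f(-147) = 10*(-214) + (½)*(-147)*(-17 - 2*(-147)*(9 - 147 + (-147)²))/(9 - 147*(9 - 147 + (-147)²)) = -2140 + (½)*(-147)*(-17 - 2*(-147)*(9 - 147 + 21609))/(9 - 147*(9 - 147 + 21609)) = -2140 + (½)*(-147)*(-17 - 2*(-147)*21471)/(9 - 147*21471) = -2140 + (½)*(-147)*(-17 + 6312474)/(9 - 3156237) = -2140 + (½)*(-147)*6312457/(-3156228) = -2140 + (½)*(-147)*(-1/3156228)*6312457 = -2140 + 309310393/2104152 = -4193574887/2104152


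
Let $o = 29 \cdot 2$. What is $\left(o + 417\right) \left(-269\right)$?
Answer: $-127775$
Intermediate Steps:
$o = 58$
$\left(o + 417\right) \left(-269\right) = \left(58 + 417\right) \left(-269\right) = 475 \left(-269\right) = -127775$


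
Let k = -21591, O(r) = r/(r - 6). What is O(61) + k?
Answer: -1187444/55 ≈ -21590.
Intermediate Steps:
O(r) = r/(-6 + r)
O(61) + k = 61/(-6 + 61) - 21591 = 61/55 - 21591 = -1187444/55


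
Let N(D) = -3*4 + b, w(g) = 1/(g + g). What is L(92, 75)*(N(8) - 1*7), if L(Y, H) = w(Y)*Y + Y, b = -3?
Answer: -2035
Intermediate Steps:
w(g) = 1/(2*g)
N(D) = -15 (N(D) = -3*4 - 3 = -12 - 3 = -15)
L(Y, H) = ½ + Y (L(Y, H) = (1/(2*Y))*Y + Y = ½ + Y)
L(92, 75)*(N(8) - 1*7) = (½ + 92)*(-15 - 1*7) = 185*(-15 - 7)/2 = (185/2)*(-22) = -2035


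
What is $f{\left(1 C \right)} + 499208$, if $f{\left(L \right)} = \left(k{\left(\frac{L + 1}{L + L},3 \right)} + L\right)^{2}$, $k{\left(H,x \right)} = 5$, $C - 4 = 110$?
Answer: $513369$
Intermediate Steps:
$C = 114$ ($C = 4 + 110 = 114$)
$f{\left(L \right)} = \left(5 + L\right)^{2}$
$f{\left(1 C \right)} + 499208 = \left(5 + 1 \cdot 114\right)^{2} + 499208 = \left(5 + 114\right)^{2} + 499208 = 119^{2} + 499208 = 14161 + 499208 = 513369$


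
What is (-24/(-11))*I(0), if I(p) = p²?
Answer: 0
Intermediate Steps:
(-24/(-11))*I(0) = -24/(-11)*0² = -24*(-1)/11*0 = -24*(-1/11)*0 = (24/11)*0 = 0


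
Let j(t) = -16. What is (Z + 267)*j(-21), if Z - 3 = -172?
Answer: -1568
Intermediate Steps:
Z = -169 (Z = 3 - 172 = -169)
(Z + 267)*j(-21) = (-169 + 267)*(-16) = 98*(-16) = -1568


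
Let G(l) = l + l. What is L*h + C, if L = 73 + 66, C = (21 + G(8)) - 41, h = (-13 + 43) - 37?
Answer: -977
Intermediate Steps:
h = -7 (h = 30 - 37 = -7)
G(l) = 2*l
C = -4 (C = (21 + 2*8) - 41 = (21 + 16) - 41 = 37 - 41 = -4)
L = 139
L*h + C = 139*(-7) - 4 = -973 - 4 = -977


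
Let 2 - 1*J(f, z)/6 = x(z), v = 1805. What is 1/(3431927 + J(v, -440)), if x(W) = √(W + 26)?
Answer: 3431939/11778205314625 + 18*I*√46/11778205314625 ≈ 2.9138e-7 + 1.0365e-11*I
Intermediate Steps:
x(W) = √(26 + W)
J(f, z) = 12 - 6*√(26 + z)
1/(3431927 + J(v, -440)) = 1/(3431927 + (12 - 6*√(26 - 440))) = 1/(3431927 + (12 - 18*I*√46)) = 1/(3431939 - 18*I*√46)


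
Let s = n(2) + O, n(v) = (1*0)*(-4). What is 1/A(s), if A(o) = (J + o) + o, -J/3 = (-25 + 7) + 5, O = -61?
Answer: -1/83 ≈ -0.012048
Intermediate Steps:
J = 39 (J = -3*((-25 + 7) + 5) = -3*(-18 + 5) = -3*(-13) = 39)
n(v) = 0 (n(v) = 0*(-4) = 0)
s = -61 (s = 0 - 61 = -61)
A(o) = 39 + 2*o (A(o) = (39 + o) + o = 39 + 2*o)
1/A(s) = 1/(39 + 2*(-61)) = 1/(39 - 122) = 1/(-83) = -1/83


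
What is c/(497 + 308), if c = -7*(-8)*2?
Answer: 16/115 ≈ 0.13913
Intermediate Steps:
c = 112 (c = 56*2 = 112)
c/(497 + 308) = 112/(497 + 308) = 112/805 = 112*(1/805) = 16/115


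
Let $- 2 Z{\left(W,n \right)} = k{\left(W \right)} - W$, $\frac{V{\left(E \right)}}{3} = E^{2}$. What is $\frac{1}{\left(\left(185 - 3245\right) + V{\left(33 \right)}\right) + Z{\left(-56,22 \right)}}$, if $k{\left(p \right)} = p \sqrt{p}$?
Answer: $\frac{179}{75945} - \frac{56 i \sqrt{14}}{75945} \approx 0.002357 - 0.002759 i$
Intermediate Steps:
$V{\left(E \right)} = 3 E^{2}$
$k{\left(p \right)} = p^{\frac{3}{2}}$
$Z{\left(W,n \right)} = \frac{W}{2} - \frac{W^{\frac{3}{2}}}{2}$ ($Z{\left(W,n \right)} = - \frac{W^{\frac{3}{2}} - W}{2} = \frac{W}{2} - \frac{W^{\frac{3}{2}}}{2}$)
$\frac{1}{\left(\left(185 - 3245\right) + V{\left(33 \right)}\right) + Z{\left(-56,22 \right)}} = \frac{1}{\left(\left(185 - 3245\right) + 3 \cdot 33^{2}\right) + \left(\frac{1}{2} \left(-56\right) - \frac{\left(-56\right)^{\frac{3}{2}}}{2}\right)} = \frac{1}{\left(-3060 + 3 \cdot 1089\right) - \left(28 + \frac{\left(-112\right) i \sqrt{14}}{2}\right)} = \frac{1}{\left(-3060 + 3267\right) - \left(28 - 56 i \sqrt{14}\right)} = \frac{1}{207 - \left(28 - 56 i \sqrt{14}\right)} = \frac{1}{179 + 56 i \sqrt{14}}$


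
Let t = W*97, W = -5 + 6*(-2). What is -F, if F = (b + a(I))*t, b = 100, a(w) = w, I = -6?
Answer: 155006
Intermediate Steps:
W = -17 (W = -5 - 12 = -17)
t = -1649 (t = -17*97 = -1649)
F = -155006 (F = (100 - 6)*(-1649) = 94*(-1649) = -155006)
-F = -1*(-155006) = 155006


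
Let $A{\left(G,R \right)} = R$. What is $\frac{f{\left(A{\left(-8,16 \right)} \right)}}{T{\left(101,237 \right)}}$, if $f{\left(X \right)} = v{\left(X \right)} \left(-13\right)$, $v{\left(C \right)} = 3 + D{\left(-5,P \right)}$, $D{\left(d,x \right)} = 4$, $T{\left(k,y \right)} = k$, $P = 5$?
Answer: $- \frac{91}{101} \approx -0.90099$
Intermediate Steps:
$v{\left(C \right)} = 7$ ($v{\left(C \right)} = 3 + 4 = 7$)
$f{\left(X \right)} = -91$ ($f{\left(X \right)} = 7 \left(-13\right) = -91$)
$\frac{f{\left(A{\left(-8,16 \right)} \right)}}{T{\left(101,237 \right)}} = - \frac{91}{101}$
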